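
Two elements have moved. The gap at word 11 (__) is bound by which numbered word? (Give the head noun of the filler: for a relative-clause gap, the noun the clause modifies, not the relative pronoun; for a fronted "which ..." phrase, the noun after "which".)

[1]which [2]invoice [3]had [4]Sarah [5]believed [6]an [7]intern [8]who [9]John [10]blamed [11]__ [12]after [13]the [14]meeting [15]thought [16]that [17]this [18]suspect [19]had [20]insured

7

The marked gap is inside the relative clause, the direct object of "blamed".
Its filler is the head noun "intern" (via "who"), at word 7.
(The other dependency links word 2 to a gap after word 20.)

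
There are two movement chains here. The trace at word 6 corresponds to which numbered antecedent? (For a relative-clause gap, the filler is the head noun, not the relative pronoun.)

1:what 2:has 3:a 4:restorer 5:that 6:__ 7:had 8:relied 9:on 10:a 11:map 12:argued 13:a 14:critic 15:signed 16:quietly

The marked gap is inside the relative clause, the subject of "relied".
Its filler is the head noun "restorer" (via "that"), at word 4.
(The other dependency links word 1 to a gap after word 15.)

4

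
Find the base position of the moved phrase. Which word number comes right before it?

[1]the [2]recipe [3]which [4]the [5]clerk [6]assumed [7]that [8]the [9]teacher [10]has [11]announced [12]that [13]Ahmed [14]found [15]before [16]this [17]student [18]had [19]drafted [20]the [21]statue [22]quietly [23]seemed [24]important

14

The displaced element is "the recipe" (word 2).
It is linked across 2 clause boundaries (that → that).
It functions as the direct object of "found", so the gap sits immediately after word 14 ("found").
Base order: The clerk assumed that the teacher has announced that Ahmed found the recipe before this student had drafted the statue quietly.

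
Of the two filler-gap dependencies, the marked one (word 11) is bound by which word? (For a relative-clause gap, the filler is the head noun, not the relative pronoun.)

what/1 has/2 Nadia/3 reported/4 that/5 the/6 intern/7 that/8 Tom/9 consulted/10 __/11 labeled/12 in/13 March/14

The marked gap is inside the relative clause, the direct object of "consulted".
Its filler is the head noun "intern" (via "that"), at word 7.
(The other dependency links word 1 to a gap after word 12.)

7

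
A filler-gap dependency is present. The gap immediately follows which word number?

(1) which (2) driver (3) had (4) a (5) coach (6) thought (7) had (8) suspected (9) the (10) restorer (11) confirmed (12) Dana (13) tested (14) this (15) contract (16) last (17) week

6

The displaced element is "which driver" (word 2).
It is linked across 1 clause boundary (Ø).
It functions as the subject of "suspected", so the gap sits immediately after word 6 ("thought").
Base order: A coach had thought that which driver had suspected the restorer confirmed Dana tested this contract last week.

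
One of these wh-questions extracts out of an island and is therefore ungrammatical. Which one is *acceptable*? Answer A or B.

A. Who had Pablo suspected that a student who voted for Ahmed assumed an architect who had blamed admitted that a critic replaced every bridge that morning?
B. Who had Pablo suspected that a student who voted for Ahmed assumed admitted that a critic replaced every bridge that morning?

In A, the wh-phrase is extracted from inside a complex-NP island (relative clause) (introduced by "who"), which blocks movement.
In B, the extraction path crosses only that-complement boundaries, which are transparent.
So B is grammatical.

B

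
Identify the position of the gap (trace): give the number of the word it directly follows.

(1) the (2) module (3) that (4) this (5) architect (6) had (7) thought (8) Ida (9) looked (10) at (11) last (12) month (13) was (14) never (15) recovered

10

The displaced element is "the module" (word 2).
It is linked across 1 clause boundary (Ø).
It functions as the object of the preposition "at" of "looked", so the gap sits immediately after word 10 ("at").
Base order: This architect had thought Ida looked at the module last month.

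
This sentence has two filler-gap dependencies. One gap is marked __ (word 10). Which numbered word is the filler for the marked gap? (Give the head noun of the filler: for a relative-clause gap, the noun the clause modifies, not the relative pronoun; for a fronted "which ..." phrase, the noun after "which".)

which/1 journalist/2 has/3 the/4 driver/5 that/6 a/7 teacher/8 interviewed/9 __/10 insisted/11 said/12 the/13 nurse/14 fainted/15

The marked gap is inside the relative clause, the direct object of "interviewed".
Its filler is the head noun "driver" (via "that"), at word 5.
(The other dependency links word 2 to a gap after word 11.)

5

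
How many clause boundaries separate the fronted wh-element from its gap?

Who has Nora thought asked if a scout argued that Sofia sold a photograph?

1

"who" is extracted from the subject of "asked".
Boundaries crossed, outermost first: [Ø] — 1 in total.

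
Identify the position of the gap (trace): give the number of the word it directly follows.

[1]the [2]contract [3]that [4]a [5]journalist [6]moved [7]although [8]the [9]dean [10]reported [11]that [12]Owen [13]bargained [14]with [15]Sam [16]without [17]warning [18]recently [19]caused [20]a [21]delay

The displaced element is "the contract" (word 2).
It functions as the direct object of "moved", so the gap sits immediately after word 6 ("moved").
Base order: A journalist moved the contract although the dean reported that Owen bargained with Sam without warning recently.

6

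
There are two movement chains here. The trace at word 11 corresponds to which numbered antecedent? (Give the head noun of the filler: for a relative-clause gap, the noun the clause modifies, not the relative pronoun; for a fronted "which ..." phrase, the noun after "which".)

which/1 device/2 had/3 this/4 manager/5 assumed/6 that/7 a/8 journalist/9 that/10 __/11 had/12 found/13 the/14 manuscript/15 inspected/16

The marked gap is inside the relative clause, the subject of "found".
Its filler is the head noun "journalist" (via "that"), at word 9.
(The other dependency links word 2 to a gap after word 16.)

9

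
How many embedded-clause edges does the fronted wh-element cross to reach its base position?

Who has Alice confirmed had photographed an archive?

"who" is extracted from the subject of "photographed".
Boundaries crossed, outermost first: [Ø] — 1 in total.

1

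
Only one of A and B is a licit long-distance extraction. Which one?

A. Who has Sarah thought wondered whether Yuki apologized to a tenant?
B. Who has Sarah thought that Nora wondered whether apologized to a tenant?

In B, the wh-phrase is extracted from inside a wh-island (introduced by "whether"), which blocks movement.
In A, the extraction path crosses only that-complement boundaries, which are transparent.
So A is grammatical.

A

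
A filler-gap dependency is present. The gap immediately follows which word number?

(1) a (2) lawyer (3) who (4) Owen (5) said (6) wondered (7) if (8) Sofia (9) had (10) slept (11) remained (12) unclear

The displaced element is "a lawyer" (word 2).
It is linked across 1 clause boundary (Ø).
It functions as the subject of "wondered", so the gap sits immediately after word 5 ("said").
Base order: Owen said a lawyer wondered if Sofia had slept.

5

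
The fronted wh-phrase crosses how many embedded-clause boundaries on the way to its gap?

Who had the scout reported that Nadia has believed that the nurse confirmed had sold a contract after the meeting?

"who" is extracted from the subject of "sold".
Boundaries crossed, outermost first: [that], [that], [Ø] — 3 in total.

3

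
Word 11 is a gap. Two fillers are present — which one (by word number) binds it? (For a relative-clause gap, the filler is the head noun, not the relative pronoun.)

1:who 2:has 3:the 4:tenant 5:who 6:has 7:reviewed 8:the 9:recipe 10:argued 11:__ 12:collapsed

The marked gap is the subject of "collapsed".
Its filler is the fronted wh-phrase "who", at word 1.
(The other dependency links word 4 to a gap after word 5.)

1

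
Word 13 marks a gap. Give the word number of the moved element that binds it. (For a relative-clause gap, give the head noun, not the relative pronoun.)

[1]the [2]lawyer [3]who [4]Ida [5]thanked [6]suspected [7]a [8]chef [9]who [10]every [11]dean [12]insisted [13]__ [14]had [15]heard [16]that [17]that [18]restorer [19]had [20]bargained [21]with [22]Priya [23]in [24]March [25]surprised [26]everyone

The gap at 13 is the subject of "heard", inside a relative clause.
The relative pronoun is "who" (word 9); it is bound by the head noun immediately before it.
Its filler is the head noun "chef", at word 8.

8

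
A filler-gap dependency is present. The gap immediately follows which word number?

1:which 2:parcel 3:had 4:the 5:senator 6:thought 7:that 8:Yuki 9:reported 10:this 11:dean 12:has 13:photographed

The displaced element is "which parcel" (word 2).
It is linked across 2 clause boundaries (that → Ø).
It functions as the direct object of "photographed", so the gap sits immediately after word 13 ("photographed").
Base order: The senator had thought that Yuki reported this dean has photographed which parcel.

13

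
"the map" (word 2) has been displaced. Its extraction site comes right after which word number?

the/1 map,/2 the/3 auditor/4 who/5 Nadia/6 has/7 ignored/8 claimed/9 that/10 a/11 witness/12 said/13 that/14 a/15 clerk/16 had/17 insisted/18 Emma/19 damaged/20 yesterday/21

20

The displaced element is "the map" (word 2).
It is linked across 3 clause boundaries (that → that → Ø).
It functions as the direct object of "damaged", so the gap sits immediately after word 20 ("damaged").
Base order: The auditor who Nadia has ignored claimed that a witness said that a clerk had insisted Emma damaged the map yesterday.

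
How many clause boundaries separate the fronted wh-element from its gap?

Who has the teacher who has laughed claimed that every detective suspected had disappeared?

2

"who" is extracted from the subject of "disappeared".
Boundaries crossed, outermost first: [that], [Ø] — 2 in total.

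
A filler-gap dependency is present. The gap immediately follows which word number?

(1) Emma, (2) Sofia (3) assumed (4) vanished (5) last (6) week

The displaced element is "Emma" (word 1).
It is linked across 1 clause boundary (Ø).
It functions as the subject of "vanished", so the gap sits immediately after word 3 ("assumed").
Base order: Sofia assumed that Emma vanished last week.

3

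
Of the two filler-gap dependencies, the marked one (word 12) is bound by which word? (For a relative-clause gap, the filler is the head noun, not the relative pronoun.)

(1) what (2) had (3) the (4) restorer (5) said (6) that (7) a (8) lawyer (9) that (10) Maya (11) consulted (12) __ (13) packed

The marked gap is inside the relative clause, the direct object of "consulted".
Its filler is the head noun "lawyer" (via "that"), at word 8.
(The other dependency links word 1 to a gap after word 13.)

8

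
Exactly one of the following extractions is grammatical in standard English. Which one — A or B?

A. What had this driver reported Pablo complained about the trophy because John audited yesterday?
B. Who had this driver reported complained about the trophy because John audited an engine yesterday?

In A, the wh-phrase is extracted from inside an adjunct island (introduced by "because"), which blocks movement.
In B, the extraction path crosses only that-complement boundaries, which are transparent.
So B is grammatical.

B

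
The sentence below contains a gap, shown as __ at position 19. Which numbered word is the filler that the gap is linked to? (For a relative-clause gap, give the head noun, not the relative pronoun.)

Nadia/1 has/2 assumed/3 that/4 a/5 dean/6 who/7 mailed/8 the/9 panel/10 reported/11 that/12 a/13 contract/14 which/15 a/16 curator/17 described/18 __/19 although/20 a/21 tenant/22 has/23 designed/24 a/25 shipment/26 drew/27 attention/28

14

The gap at 19 is the object of "described", inside a relative clause.
The relative pronoun is "which" (word 15); it is bound by the head noun immediately before it.
Its filler is the head noun "contract", at word 14.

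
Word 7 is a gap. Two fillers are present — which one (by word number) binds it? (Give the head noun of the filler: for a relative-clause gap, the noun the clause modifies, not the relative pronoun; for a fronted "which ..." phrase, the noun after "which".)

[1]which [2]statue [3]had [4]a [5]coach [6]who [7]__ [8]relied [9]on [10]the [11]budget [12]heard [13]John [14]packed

5

The marked gap is inside the relative clause, the subject of "relied".
Its filler is the head noun "coach" (via "who"), at word 5.
(The other dependency links word 2 to a gap after word 14.)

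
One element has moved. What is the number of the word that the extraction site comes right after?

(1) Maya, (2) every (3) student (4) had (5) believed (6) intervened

5

The displaced element is "Maya" (word 1).
It is linked across 1 clause boundary (Ø).
It functions as the subject of "intervened", so the gap sits immediately after word 5 ("believed").
Base order: Every student had believed that Maya intervened.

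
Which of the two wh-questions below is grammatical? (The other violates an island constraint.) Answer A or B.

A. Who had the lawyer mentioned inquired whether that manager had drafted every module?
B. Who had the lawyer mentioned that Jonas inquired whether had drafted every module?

A

In B, the wh-phrase is extracted from inside a wh-island (introduced by "whether"), which blocks movement.
In A, the extraction path crosses only that-complement boundaries, which are transparent.
So A is grammatical.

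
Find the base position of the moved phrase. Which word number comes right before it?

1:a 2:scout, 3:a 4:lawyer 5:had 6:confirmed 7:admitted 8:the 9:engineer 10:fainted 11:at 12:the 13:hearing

6

The displaced element is "a scout" (word 2).
It is linked across 1 clause boundary (Ø).
It functions as the subject of "admitted", so the gap sits immediately after word 6 ("confirmed").
Base order: A lawyer had confirmed that a scout admitted the engineer fainted at the hearing.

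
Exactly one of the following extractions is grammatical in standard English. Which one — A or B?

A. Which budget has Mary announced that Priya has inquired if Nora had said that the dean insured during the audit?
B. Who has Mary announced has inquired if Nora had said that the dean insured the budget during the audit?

In A, the wh-phrase is extracted from inside a wh-island (introduced by "if"), which blocks movement.
In B, the extraction path crosses only that-complement boundaries, which are transparent.
So B is grammatical.

B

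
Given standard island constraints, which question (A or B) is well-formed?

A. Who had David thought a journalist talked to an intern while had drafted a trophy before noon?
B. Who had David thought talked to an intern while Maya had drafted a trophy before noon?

In A, the wh-phrase is extracted from inside an adjunct island (introduced by "while"), which blocks movement.
In B, the extraction path crosses only that-complement boundaries, which are transparent.
So B is grammatical.

B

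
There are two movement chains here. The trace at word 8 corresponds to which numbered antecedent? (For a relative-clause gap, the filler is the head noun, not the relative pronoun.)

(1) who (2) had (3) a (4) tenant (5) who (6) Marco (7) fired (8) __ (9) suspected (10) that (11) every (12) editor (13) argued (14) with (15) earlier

4

The marked gap is inside the relative clause, the direct object of "fired".
Its filler is the head noun "tenant" (via "who"), at word 4.
(The other dependency links word 1 to a gap after word 14.)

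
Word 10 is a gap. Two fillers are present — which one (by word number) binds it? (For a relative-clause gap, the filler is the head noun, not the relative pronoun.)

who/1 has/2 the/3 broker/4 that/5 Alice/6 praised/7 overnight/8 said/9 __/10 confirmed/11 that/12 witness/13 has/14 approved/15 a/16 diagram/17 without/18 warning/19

The marked gap is the subject of "confirmed".
Its filler is the fronted wh-phrase "who", at word 1.
(The other dependency links word 4 to a gap after word 7.)

1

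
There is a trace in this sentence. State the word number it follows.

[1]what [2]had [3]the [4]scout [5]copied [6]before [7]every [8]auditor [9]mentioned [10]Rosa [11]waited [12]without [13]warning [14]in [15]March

The displaced element is "what" (word 1).
It functions as the direct object of "copied", so the gap sits immediately after word 5 ("copied").
Base order: The scout had copied what before every auditor mentioned Rosa waited without warning in March.

5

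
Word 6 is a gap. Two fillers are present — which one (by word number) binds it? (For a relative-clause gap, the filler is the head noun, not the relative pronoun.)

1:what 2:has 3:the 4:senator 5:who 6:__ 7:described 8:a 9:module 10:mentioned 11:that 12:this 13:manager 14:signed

4

The marked gap is inside the relative clause, the subject of "described".
Its filler is the head noun "senator" (via "who"), at word 4.
(The other dependency links word 1 to a gap after word 14.)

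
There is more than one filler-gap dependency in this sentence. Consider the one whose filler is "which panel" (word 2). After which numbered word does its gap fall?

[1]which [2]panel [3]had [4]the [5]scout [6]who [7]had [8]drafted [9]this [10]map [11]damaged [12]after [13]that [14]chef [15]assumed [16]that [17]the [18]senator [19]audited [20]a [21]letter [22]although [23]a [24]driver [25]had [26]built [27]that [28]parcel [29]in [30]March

11

The displaced element is "which panel" (word 2).
It functions as the direct object of "damaged", so the gap sits immediately after word 11 ("damaged").
Base order: The scout who had drafted this map had damaged which panel after that chef assumed that the senator audited a letter although a driver had built that parcel in March.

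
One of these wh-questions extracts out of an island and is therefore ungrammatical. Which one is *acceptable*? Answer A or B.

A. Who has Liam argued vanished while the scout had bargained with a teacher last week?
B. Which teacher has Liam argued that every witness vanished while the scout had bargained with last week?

In B, the wh-phrase is extracted from inside an adjunct island (introduced by "while"), which blocks movement.
In A, the extraction path crosses only that-complement boundaries, which are transparent.
So A is grammatical.

A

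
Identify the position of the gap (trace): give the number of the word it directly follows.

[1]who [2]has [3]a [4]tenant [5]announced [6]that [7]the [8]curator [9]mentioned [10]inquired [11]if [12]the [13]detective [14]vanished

9

The displaced element is "who" (word 1).
It is linked across 2 clause boundaries (that → Ø).
It functions as the subject of "inquired", so the gap sits immediately after word 9 ("mentioned").
Base order: A tenant has announced that the curator mentioned that who inquired if the detective vanished.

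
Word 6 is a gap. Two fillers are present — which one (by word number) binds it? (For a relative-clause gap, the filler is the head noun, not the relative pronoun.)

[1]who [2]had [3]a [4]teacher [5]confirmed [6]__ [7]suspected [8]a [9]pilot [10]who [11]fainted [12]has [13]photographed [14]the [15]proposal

1

The marked gap is the subject of "suspected".
Its filler is the fronted wh-phrase "who", at word 1.
(The other dependency links word 9 to a gap after word 10.)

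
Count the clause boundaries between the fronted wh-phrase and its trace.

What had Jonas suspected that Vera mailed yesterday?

1

"what" is extracted from the object of "mailed".
Boundaries crossed, outermost first: [that] — 1 in total.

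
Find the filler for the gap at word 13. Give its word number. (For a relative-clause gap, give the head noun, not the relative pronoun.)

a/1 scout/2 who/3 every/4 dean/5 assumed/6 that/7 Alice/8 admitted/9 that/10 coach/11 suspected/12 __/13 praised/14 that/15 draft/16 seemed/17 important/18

The gap at 13 is the subject of "praised", inside a relative clause.
The relative pronoun is "who" (word 3); it is bound by the head noun immediately before it.
Its filler is the head noun "scout", at word 2.

2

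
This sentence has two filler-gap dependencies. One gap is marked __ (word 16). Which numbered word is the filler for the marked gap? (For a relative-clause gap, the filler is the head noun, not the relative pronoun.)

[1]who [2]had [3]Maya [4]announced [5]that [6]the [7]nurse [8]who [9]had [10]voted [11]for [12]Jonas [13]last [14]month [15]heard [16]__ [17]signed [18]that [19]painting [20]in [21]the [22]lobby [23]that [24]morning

1

The marked gap is the subject of "signed".
Its filler is the fronted wh-phrase "who", at word 1.
(The other dependency links word 7 to a gap after word 8.)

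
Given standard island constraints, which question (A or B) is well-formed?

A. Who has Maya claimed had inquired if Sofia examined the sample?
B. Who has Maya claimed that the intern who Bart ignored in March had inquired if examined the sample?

A

In B, the wh-phrase is extracted from inside a wh-island (introduced by "if"), which blocks movement.
In A, the extraction path crosses only that-complement boundaries, which are transparent.
So A is grammatical.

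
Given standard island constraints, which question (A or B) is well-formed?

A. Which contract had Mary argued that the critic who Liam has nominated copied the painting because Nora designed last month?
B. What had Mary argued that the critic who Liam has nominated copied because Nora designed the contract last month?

B

In A, the wh-phrase is extracted from inside an adjunct island (introduced by "because"), which blocks movement.
In B, the extraction path crosses only that-complement boundaries, which are transparent.
So B is grammatical.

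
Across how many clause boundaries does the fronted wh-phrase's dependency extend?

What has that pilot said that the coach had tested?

1

"what" is extracted from the object of "tested".
Boundaries crossed, outermost first: [that] — 1 in total.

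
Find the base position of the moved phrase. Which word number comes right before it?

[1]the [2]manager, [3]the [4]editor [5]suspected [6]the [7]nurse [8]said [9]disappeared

The displaced element is "the manager" (word 2).
It is linked across 2 clause boundaries (Ø → Ø).
It functions as the subject of "disappeared", so the gap sits immediately after word 8 ("said").
Base order: The editor suspected the nurse said that the manager disappeared.

8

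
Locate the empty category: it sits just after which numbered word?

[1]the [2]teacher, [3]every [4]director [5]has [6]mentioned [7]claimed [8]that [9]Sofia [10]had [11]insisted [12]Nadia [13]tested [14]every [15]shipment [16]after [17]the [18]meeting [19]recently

6

The displaced element is "the teacher" (word 2).
It is linked across 1 clause boundary (Ø).
It functions as the subject of "claimed", so the gap sits immediately after word 6 ("mentioned").
Base order: Every director has mentioned the teacher claimed that Sofia had insisted Nadia tested every shipment after the meeting recently.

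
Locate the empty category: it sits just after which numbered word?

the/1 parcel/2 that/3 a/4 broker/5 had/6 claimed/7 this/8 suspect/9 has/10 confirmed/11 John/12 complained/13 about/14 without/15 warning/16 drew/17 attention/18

14

The displaced element is "the parcel" (word 2).
It is linked across 2 clause boundaries (Ø → Ø).
It functions as the object of the preposition "about" of "complained", so the gap sits immediately after word 14 ("about").
Base order: A broker had claimed this suspect has confirmed John complained about the parcel without warning.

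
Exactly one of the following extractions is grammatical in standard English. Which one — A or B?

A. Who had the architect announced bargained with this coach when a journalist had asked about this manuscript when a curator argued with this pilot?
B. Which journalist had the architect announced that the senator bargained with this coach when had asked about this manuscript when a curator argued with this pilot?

A

In B, the wh-phrase is extracted from inside an adjunct island (introduced by "when"), which blocks movement.
In A, the extraction path crosses only that-complement boundaries, which are transparent.
So A is grammatical.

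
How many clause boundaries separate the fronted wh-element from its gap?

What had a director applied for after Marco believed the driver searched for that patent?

0

"what" originates inside the matrix clause — no clause boundary is crossed.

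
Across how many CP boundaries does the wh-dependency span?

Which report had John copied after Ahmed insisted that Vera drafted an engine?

"which report" originates inside the matrix clause — no clause boundary is crossed.

0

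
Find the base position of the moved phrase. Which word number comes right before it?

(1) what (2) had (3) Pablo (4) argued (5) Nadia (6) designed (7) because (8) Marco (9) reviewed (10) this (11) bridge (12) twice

The displaced element is "what" (word 1).
It is linked across 1 clause boundary (Ø).
It functions as the direct object of "designed", so the gap sits immediately after word 6 ("designed").
Base order: Pablo had argued Nadia designed what because Marco reviewed this bridge twice.

6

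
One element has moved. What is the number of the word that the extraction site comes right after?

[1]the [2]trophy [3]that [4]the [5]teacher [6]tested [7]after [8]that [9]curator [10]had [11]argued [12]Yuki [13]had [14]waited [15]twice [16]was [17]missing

The displaced element is "the trophy" (word 2).
It functions as the direct object of "tested", so the gap sits immediately after word 6 ("tested").
Base order: The teacher tested the trophy after that curator had argued Yuki had waited twice.

6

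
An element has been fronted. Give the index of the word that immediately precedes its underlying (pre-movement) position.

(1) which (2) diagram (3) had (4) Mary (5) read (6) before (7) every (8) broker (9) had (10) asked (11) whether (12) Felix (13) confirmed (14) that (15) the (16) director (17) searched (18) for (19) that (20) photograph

5

The displaced element is "which diagram" (word 2).
It functions as the direct object of "read", so the gap sits immediately after word 5 ("read").
Base order: Mary had read which diagram before every broker had asked whether Felix confirmed that the director searched for that photograph.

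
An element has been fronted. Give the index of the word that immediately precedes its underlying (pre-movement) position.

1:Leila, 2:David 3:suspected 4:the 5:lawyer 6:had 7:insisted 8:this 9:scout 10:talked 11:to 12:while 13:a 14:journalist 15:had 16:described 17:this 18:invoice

11

The displaced element is "Leila" (word 1).
It is linked across 2 clause boundaries (Ø → Ø).
It functions as the object of the preposition "to" of "talked", so the gap sits immediately after word 11 ("to").
Base order: David suspected the lawyer had insisted this scout talked to Leila while a journalist had described this invoice.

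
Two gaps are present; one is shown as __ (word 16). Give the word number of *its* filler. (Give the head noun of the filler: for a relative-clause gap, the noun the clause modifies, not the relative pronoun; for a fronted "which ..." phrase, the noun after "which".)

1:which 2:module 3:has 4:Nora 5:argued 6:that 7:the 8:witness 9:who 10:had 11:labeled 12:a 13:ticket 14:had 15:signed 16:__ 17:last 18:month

The marked gap is the direct object of "signed".
Its filler is the fronted wh-phrase "which module", at word 2.
(The other dependency links word 8 to a gap after word 9.)

2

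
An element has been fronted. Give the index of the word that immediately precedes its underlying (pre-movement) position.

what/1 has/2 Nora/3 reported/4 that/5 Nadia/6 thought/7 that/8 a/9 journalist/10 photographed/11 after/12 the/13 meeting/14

11

The displaced element is "what" (word 1).
It is linked across 2 clause boundaries (that → that).
It functions as the direct object of "photographed", so the gap sits immediately after word 11 ("photographed").
Base order: Nora has reported that Nadia thought that a journalist photographed what after the meeting.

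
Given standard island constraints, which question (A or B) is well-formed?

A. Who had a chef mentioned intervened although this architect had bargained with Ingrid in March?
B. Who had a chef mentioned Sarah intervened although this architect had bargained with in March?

In B, the wh-phrase is extracted from inside an adjunct island (introduced by "although"), which blocks movement.
In A, the extraction path crosses only that-complement boundaries, which are transparent.
So A is grammatical.

A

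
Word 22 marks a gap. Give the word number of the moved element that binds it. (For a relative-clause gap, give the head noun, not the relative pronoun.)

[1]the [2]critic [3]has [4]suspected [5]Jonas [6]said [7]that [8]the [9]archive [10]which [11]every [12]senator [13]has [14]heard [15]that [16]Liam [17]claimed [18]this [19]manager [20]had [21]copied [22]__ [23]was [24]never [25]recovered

The gap at 22 is the object of "copied", inside a relative clause.
The relative pronoun is "which" (word 10); it is bound by the head noun immediately before it.
Its filler is the head noun "archive", at word 9.

9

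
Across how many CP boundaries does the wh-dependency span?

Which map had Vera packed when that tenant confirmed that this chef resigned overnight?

"which map" originates inside the matrix clause — no clause boundary is crossed.

0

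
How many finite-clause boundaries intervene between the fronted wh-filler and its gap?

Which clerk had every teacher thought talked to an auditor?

"which clerk" is extracted from the subject of "talked".
Boundaries crossed, outermost first: [Ø] — 1 in total.

1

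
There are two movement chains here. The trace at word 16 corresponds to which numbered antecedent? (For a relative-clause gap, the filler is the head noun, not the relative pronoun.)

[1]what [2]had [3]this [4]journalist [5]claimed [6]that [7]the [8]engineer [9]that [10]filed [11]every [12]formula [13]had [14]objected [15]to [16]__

The marked gap is the object of the preposition "to" of "objected".
Its filler is the fronted wh-phrase "what", at word 1.
(The other dependency links word 8 to a gap after word 9.)

1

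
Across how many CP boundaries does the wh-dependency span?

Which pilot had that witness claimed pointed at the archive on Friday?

"which pilot" is extracted from the subject of "pointed".
Boundaries crossed, outermost first: [Ø] — 1 in total.

1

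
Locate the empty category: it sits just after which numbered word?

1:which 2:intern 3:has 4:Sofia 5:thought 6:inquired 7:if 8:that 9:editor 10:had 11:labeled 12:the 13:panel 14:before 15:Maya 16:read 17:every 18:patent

The displaced element is "which intern" (word 2).
It is linked across 1 clause boundary (Ø).
It functions as the subject of "inquired", so the gap sits immediately after word 5 ("thought").
Base order: Sofia has thought that which intern inquired if that editor had labeled the panel before Maya read every patent.

5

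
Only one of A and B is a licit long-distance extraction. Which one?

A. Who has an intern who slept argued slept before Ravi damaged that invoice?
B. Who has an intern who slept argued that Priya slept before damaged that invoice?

In B, the wh-phrase is extracted from inside an adjunct island (introduced by "before"), which blocks movement.
In A, the extraction path crosses only that-complement boundaries, which are transparent.
So A is grammatical.

A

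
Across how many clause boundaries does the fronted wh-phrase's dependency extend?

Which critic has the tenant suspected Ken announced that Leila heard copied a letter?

3

"which critic" is extracted from the subject of "copied".
Boundaries crossed, outermost first: [Ø], [that], [Ø] — 3 in total.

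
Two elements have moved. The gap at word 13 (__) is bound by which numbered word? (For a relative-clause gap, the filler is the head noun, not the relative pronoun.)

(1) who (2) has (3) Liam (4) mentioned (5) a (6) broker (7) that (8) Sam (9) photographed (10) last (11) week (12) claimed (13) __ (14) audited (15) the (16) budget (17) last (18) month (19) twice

1

The marked gap is the subject of "audited".
Its filler is the fronted wh-phrase "who", at word 1.
(The other dependency links word 6 to a gap after word 9.)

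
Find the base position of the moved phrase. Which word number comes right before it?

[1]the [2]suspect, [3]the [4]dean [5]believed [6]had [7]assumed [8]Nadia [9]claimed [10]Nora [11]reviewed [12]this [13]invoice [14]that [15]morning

5

The displaced element is "the suspect" (word 2).
It is linked across 1 clause boundary (Ø).
It functions as the subject of "assumed", so the gap sits immediately after word 5 ("believed").
Base order: The dean believed that the suspect had assumed Nadia claimed Nora reviewed this invoice that morning.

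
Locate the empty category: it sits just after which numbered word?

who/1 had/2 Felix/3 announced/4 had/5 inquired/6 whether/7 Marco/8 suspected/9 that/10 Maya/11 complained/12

4

The displaced element is "who" (word 1).
It is linked across 1 clause boundary (Ø).
It functions as the subject of "inquired", so the gap sits immediately after word 4 ("announced").
Base order: Felix had announced that who had inquired whether Marco suspected that Maya complained.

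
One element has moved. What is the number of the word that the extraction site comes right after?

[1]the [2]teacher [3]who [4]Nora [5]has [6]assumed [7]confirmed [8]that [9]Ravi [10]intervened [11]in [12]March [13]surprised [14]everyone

6

The displaced element is "the teacher" (word 2).
It is linked across 1 clause boundary (Ø).
It functions as the subject of "confirmed", so the gap sits immediately after word 6 ("assumed").
Base order: Nora has assumed the teacher confirmed that Ravi intervened in March.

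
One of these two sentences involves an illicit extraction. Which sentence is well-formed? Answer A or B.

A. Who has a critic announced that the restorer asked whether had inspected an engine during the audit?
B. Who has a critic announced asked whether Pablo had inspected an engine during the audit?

B

In A, the wh-phrase is extracted from inside a wh-island (introduced by "whether"), which blocks movement.
In B, the extraction path crosses only that-complement boundaries, which are transparent.
So B is grammatical.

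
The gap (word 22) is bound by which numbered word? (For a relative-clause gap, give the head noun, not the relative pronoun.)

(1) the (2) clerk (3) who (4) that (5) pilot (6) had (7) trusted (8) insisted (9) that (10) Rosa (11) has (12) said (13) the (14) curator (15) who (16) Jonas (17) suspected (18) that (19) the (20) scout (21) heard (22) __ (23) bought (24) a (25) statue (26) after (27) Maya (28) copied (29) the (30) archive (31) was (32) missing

14

The gap at 22 is the subject of "bought", inside a relative clause.
The relative pronoun is "who" (word 15); it is bound by the head noun immediately before it.
Its filler is the head noun "curator", at word 14.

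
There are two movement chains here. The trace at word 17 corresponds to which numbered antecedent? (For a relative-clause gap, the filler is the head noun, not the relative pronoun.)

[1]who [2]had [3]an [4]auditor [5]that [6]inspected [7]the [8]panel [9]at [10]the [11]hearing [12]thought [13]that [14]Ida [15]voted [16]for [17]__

The marked gap is the object of the preposition "for" of "voted".
Its filler is the fronted wh-phrase "who", at word 1.
(The other dependency links word 4 to a gap after word 5.)

1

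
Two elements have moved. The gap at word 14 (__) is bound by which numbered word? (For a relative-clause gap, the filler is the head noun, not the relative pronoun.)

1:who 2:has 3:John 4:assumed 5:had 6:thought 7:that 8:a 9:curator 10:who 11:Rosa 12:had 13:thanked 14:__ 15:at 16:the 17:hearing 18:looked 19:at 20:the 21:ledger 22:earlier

9

The marked gap is inside the relative clause, the direct object of "thanked".
Its filler is the head noun "curator" (via "who"), at word 9.
(The other dependency links word 1 to a gap after word 4.)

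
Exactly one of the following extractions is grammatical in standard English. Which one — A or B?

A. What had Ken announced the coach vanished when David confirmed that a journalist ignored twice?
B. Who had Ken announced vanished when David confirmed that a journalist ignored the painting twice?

B

In A, the wh-phrase is extracted from inside an adjunct island (introduced by "when"), which blocks movement.
In B, the extraction path crosses only that-complement boundaries, which are transparent.
So B is grammatical.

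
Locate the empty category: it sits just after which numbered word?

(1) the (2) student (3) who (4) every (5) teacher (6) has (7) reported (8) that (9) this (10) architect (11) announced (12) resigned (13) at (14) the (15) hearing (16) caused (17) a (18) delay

11

The displaced element is "the student" (word 2).
It is linked across 2 clause boundaries (that → Ø).
It functions as the subject of "resigned", so the gap sits immediately after word 11 ("announced").
Base order: Every teacher has reported that this architect announced that the student resigned at the hearing.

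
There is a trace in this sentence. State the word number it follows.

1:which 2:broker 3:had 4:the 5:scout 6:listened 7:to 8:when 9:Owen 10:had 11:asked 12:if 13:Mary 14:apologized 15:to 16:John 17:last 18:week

The displaced element is "which broker" (word 2).
It functions as the object of the preposition "to" of "listened", so the gap sits immediately after word 7 ("to").
Base order: The scout had listened to which broker when Owen had asked if Mary apologized to John last week.

7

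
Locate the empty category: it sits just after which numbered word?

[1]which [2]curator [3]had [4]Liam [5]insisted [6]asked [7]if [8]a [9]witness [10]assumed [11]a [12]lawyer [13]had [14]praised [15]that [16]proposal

5

The displaced element is "which curator" (word 2).
It is linked across 1 clause boundary (Ø).
It functions as the subject of "asked", so the gap sits immediately after word 5 ("insisted").
Base order: Liam had insisted which curator asked if a witness assumed a lawyer had praised that proposal.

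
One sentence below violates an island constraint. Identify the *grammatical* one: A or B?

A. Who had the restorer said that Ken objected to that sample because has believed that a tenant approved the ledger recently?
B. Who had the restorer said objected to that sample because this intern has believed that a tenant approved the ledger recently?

B

In A, the wh-phrase is extracted from inside an adjunct island (introduced by "because"), which blocks movement.
In B, the extraction path crosses only that-complement boundaries, which are transparent.
So B is grammatical.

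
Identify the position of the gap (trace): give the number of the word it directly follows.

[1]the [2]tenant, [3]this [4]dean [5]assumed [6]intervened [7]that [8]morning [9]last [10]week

The displaced element is "the tenant" (word 2).
It is linked across 1 clause boundary (Ø).
It functions as the subject of "intervened", so the gap sits immediately after word 5 ("assumed").
Base order: This dean assumed that the tenant intervened that morning last week.

5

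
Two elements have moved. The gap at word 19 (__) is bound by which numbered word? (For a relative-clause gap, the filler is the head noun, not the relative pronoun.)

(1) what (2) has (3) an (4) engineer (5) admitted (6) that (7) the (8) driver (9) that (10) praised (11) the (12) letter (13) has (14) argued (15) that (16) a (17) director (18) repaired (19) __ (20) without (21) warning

The marked gap is the direct object of "repaired".
Its filler is the fronted wh-phrase "what", at word 1.
(The other dependency links word 8 to a gap after word 9.)

1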